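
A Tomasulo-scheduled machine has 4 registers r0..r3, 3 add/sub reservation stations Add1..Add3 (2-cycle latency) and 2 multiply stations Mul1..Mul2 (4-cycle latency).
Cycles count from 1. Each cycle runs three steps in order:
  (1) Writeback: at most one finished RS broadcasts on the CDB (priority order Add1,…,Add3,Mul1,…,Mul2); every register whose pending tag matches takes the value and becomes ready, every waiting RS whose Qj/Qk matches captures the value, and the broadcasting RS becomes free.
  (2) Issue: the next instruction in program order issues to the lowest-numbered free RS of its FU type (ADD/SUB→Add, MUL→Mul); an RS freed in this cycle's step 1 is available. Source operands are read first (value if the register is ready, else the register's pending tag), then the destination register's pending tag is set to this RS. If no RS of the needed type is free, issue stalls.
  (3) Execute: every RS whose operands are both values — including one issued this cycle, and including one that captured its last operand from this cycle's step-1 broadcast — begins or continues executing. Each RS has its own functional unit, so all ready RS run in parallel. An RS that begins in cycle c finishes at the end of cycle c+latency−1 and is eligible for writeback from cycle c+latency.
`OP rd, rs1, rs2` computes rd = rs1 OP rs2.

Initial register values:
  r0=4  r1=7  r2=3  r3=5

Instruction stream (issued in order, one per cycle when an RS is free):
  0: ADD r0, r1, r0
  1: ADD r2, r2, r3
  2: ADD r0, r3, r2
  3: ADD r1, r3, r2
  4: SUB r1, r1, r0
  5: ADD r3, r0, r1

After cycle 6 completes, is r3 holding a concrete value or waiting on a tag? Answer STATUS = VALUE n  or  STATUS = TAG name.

c1: issue ADD r0<-Add1 | r0:Add1,r1:7,r2:3,r3:5
c2: issue ADD r2<-Add2 | r0:Add1,r1:7,r2:Add2,r3:5
c3: CDB Add1=11; issue ADD r0<-Add1 | r0:Add1,r1:7,r2:Add2,r3:5
c4: CDB Add2=8; issue ADD r1<-Add2 | r0:Add1,r1:Add2,r2:8,r3:5
c5: issue SUB r1<-Add3 | r0:Add1,r1:Add3,r2:8,r3:5
c6: CDB Add1=13; issue ADD r3<-Add1 | r0:13,r1:Add3,r2:8,r3:Add1

STATUS = TAG Add1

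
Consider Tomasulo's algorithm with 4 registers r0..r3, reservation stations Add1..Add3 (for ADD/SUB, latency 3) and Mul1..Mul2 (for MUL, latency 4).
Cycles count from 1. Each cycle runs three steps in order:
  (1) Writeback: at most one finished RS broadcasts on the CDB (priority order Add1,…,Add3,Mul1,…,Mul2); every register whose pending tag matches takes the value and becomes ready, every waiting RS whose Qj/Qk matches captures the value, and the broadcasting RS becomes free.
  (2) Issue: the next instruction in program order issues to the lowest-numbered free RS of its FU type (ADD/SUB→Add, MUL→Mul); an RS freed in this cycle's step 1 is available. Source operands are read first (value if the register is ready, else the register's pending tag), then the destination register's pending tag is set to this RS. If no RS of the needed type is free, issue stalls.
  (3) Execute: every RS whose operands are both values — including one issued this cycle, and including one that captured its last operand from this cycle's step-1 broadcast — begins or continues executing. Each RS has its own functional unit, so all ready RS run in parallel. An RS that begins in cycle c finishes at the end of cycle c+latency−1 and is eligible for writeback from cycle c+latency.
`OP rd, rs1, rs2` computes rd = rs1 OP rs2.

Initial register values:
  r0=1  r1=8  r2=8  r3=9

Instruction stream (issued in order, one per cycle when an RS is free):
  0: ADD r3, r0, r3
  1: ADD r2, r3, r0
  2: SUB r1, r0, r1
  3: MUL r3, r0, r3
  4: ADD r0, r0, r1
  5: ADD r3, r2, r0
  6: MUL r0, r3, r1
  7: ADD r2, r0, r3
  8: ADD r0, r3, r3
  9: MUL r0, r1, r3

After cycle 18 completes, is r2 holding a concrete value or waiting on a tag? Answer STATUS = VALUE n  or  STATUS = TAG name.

  c1: issue ADD r3<-Add1  regs: r0:1,r1:8,r2:8,r3:Add1
  c2: issue ADD r2<-Add2  regs: r0:1,r1:8,r2:Add2,r3:Add1
  c3: issue SUB r1<-Add3  regs: r0:1,r1:Add3,r2:Add2,r3:Add1
  c4: CDB Add1=10; issue MUL r3<-Mul1  regs: r0:1,r1:Add3,r2:Add2,r3:Mul1
  c5: issue ADD r0<-Add1  regs: r0:Add1,r1:Add3,r2:Add2,r3:Mul1
  c6: CDB Add3=-7; issue ADD r3<-Add3  regs: r0:Add1,r1:-7,r2:Add2,r3:Add3
  c7: CDB Add2=11; issue MUL r0<-Mul2  regs: r0:Mul2,r1:-7,r2:11,r3:Add3
  c8: CDB Mul1=10; issue ADD r2<-Add2  regs: r0:Mul2,r1:-7,r2:Add2,r3:Add3
  c9: CDB Add1=-6; issue ADD r0<-Add1  regs: r0:Add1,r1:-7,r2:Add2,r3:Add3
  c10: issue MUL r0<-Mul1  regs: r0:Mul1,r1:-7,r2:Add2,r3:Add3
  c11: -  regs: r0:Mul1,r1:-7,r2:Add2,r3:Add3
  c12: CDB Add3=5  regs: r0:Mul1,r1:-7,r2:Add2,r3:5
  c13: -  regs: r0:Mul1,r1:-7,r2:Add2,r3:5
  c14: -  regs: r0:Mul1,r1:-7,r2:Add2,r3:5
  c15: CDB Add1=10  regs: r0:Mul1,r1:-7,r2:Add2,r3:5
  c16: CDB Mul1=-35  regs: r0:-35,r1:-7,r2:Add2,r3:5
  c17: CDB Mul2=-35  regs: r0:-35,r1:-7,r2:Add2,r3:5
  c18: -  regs: r0:-35,r1:-7,r2:Add2,r3:5

STATUS = TAG Add2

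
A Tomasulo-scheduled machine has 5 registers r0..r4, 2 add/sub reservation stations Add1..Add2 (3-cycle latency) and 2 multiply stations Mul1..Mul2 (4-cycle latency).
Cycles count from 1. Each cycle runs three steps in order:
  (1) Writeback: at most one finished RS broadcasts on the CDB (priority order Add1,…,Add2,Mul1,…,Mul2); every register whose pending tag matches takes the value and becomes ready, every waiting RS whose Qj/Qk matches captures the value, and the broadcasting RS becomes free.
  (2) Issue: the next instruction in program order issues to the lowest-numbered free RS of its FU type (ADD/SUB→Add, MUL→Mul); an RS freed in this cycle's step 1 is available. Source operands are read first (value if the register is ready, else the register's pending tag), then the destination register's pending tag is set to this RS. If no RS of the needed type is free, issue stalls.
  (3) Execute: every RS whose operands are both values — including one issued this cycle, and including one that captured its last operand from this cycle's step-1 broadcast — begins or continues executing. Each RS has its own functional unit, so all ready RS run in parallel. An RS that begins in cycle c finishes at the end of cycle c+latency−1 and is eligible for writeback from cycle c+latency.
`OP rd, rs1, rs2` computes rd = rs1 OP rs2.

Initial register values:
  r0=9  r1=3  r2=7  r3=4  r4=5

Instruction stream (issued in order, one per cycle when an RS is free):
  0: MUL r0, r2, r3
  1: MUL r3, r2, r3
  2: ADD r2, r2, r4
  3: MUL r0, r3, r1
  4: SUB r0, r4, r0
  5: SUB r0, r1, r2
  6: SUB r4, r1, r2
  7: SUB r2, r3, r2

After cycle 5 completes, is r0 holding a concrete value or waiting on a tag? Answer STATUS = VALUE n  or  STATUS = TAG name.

c1: issue MUL r0<-Mul1 | r0:Mul1,r1:3,r2:7,r3:4,r4:5
c2: issue MUL r3<-Mul2 | r0:Mul1,r1:3,r2:7,r3:Mul2,r4:5
c3: issue ADD r2<-Add1 | r0:Mul1,r1:3,r2:Add1,r3:Mul2,r4:5
c4: stall | r0:Mul1,r1:3,r2:Add1,r3:Mul2,r4:5
c5: CDB Mul1=28; issue MUL r0<-Mul1 | r0:Mul1,r1:3,r2:Add1,r3:Mul2,r4:5

STATUS = TAG Mul1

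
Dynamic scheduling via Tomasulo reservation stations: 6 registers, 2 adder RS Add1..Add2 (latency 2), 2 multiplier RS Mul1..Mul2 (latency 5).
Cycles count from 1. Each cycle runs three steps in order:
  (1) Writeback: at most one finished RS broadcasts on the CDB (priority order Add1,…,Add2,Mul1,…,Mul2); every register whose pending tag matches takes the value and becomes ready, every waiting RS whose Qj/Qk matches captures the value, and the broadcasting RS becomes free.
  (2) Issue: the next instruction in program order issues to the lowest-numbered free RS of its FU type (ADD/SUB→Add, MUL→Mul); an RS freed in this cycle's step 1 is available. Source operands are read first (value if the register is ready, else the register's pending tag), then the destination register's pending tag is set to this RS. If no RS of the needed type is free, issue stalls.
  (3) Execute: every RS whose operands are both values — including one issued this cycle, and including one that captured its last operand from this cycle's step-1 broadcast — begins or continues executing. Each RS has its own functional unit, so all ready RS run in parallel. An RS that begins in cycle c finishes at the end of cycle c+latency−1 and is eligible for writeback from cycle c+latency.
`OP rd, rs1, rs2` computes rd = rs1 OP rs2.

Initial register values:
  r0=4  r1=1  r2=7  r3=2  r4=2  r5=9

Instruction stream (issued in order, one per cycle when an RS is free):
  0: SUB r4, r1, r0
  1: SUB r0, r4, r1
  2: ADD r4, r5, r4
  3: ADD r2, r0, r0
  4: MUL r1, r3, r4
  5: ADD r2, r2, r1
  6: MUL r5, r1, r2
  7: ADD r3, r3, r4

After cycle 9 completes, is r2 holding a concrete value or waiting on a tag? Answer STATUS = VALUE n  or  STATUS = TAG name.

c1: issue SUB r4<-Add1 | r0:4,r1:1,r2:7,r3:2,r4:Add1,r5:9
c2: issue SUB r0<-Add2 | r0:Add2,r1:1,r2:7,r3:2,r4:Add1,r5:9
c3: CDB Add1=-3; issue ADD r4<-Add1 | r0:Add2,r1:1,r2:7,r3:2,r4:Add1,r5:9
c4: stall | r0:Add2,r1:1,r2:7,r3:2,r4:Add1,r5:9
c5: CDB Add1=6; issue ADD r2<-Add1 | r0:Add2,r1:1,r2:Add1,r3:2,r4:6,r5:9
c6: CDB Add2=-4; issue MUL r1<-Mul1 | r0:-4,r1:Mul1,r2:Add1,r3:2,r4:6,r5:9
c7: issue ADD r2<-Add2 | r0:-4,r1:Mul1,r2:Add2,r3:2,r4:6,r5:9
c8: CDB Add1=-8; issue MUL r5<-Mul2 | r0:-4,r1:Mul1,r2:Add2,r3:2,r4:6,r5:Mul2
c9: issue ADD r3<-Add1 | r0:-4,r1:Mul1,r2:Add2,r3:Add1,r4:6,r5:Mul2

STATUS = TAG Add2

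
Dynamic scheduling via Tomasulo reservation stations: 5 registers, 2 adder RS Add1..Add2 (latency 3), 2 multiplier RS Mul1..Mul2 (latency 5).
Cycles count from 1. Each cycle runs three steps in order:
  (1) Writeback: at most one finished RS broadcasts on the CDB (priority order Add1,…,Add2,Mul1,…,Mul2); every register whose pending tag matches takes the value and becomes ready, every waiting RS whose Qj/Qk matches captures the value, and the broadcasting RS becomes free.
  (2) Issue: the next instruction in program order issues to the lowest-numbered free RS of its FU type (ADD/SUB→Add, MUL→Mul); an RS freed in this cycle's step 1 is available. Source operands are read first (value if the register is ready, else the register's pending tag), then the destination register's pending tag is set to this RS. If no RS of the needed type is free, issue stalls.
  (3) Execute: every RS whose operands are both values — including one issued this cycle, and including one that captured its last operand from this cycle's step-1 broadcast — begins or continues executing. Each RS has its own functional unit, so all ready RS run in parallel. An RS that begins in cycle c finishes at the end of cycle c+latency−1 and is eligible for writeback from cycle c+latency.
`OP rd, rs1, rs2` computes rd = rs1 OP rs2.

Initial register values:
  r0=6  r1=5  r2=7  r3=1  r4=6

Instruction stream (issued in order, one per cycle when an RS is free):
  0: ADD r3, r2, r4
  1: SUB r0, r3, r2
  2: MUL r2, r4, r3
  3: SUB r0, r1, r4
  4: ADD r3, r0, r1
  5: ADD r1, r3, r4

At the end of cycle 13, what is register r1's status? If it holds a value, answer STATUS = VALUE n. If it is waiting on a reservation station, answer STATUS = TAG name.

STATUS = VALUE 10

c1: issue ADD r3<-Add1 | r0:6,r1:5,r2:7,r3:Add1,r4:6
c2: issue SUB r0<-Add2 | r0:Add2,r1:5,r2:7,r3:Add1,r4:6
c3: issue MUL r2<-Mul1 | r0:Add2,r1:5,r2:Mul1,r3:Add1,r4:6
c4: CDB Add1=13; issue SUB r0<-Add1 | r0:Add1,r1:5,r2:Mul1,r3:13,r4:6
c5: stall | r0:Add1,r1:5,r2:Mul1,r3:13,r4:6
c6: stall | r0:Add1,r1:5,r2:Mul1,r3:13,r4:6
c7: CDB Add1=-1; issue ADD r3<-Add1 | r0:-1,r1:5,r2:Mul1,r3:Add1,r4:6
c8: CDB Add2=6; issue ADD r1<-Add2 | r0:-1,r1:Add2,r2:Mul1,r3:Add1,r4:6
c9: CDB Mul1=78 | r0:-1,r1:Add2,r2:78,r3:Add1,r4:6
c10: CDB Add1=4 | r0:-1,r1:Add2,r2:78,r3:4,r4:6
c11: - | r0:-1,r1:Add2,r2:78,r3:4,r4:6
c12: - | r0:-1,r1:Add2,r2:78,r3:4,r4:6
c13: CDB Add2=10 | r0:-1,r1:10,r2:78,r3:4,r4:6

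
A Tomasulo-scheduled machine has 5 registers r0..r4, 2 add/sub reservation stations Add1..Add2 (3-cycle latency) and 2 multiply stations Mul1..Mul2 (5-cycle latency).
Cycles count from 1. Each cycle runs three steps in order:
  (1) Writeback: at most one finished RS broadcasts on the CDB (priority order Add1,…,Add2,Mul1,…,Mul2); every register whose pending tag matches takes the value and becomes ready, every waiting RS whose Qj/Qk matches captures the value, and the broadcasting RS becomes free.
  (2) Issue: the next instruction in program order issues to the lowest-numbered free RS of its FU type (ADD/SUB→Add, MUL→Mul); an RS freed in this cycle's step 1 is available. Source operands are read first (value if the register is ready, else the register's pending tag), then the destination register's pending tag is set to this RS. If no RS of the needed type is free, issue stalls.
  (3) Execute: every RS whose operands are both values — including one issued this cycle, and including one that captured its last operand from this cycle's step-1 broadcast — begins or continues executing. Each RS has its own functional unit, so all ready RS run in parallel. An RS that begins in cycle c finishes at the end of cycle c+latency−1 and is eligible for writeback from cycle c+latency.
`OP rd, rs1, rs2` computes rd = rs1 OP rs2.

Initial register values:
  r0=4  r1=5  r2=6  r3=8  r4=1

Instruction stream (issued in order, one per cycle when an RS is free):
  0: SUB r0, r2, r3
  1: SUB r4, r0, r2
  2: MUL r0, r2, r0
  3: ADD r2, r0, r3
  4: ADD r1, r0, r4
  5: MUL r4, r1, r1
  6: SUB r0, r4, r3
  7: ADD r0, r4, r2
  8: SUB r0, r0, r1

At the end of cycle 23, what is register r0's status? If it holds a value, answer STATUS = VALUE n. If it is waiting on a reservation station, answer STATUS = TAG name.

STATUS = TAG Add1

cycle 1: issue SUB r0<-Add1 // r0:Add1,r1:5,r2:6,r3:8,r4:1
cycle 2: issue SUB r4<-Add2 // r0:Add1,r1:5,r2:6,r3:8,r4:Add2
cycle 3: issue MUL r0<-Mul1 // r0:Mul1,r1:5,r2:6,r3:8,r4:Add2
cycle 4: CDB Add1=-2; issue ADD r2<-Add1 // r0:Mul1,r1:5,r2:Add1,r3:8,r4:Add2
cycle 5: stall // r0:Mul1,r1:5,r2:Add1,r3:8,r4:Add2
cycle 6: stall // r0:Mul1,r1:5,r2:Add1,r3:8,r4:Add2
cycle 7: CDB Add2=-8; issue ADD r1<-Add2 // r0:Mul1,r1:Add2,r2:Add1,r3:8,r4:-8
cycle 8: issue MUL r4<-Mul2 // r0:Mul1,r1:Add2,r2:Add1,r3:8,r4:Mul2
cycle 9: CDB Mul1=-12; stall // r0:-12,r1:Add2,r2:Add1,r3:8,r4:Mul2
cycle 10: stall // r0:-12,r1:Add2,r2:Add1,r3:8,r4:Mul2
cycle 11: stall // r0:-12,r1:Add2,r2:Add1,r3:8,r4:Mul2
cycle 12: CDB Add1=-4; issue SUB r0<-Add1 // r0:Add1,r1:Add2,r2:-4,r3:8,r4:Mul2
cycle 13: CDB Add2=-20; issue ADD r0<-Add2 // r0:Add2,r1:-20,r2:-4,r3:8,r4:Mul2
cycle 14: stall // r0:Add2,r1:-20,r2:-4,r3:8,r4:Mul2
cycle 15: stall // r0:Add2,r1:-20,r2:-4,r3:8,r4:Mul2
cycle 16: stall // r0:Add2,r1:-20,r2:-4,r3:8,r4:Mul2
cycle 17: stall // r0:Add2,r1:-20,r2:-4,r3:8,r4:Mul2
cycle 18: CDB Mul2=400; stall // r0:Add2,r1:-20,r2:-4,r3:8,r4:400
cycle 19: stall // r0:Add2,r1:-20,r2:-4,r3:8,r4:400
cycle 20: stall // r0:Add2,r1:-20,r2:-4,r3:8,r4:400
cycle 21: CDB Add1=392; issue SUB r0<-Add1 // r0:Add1,r1:-20,r2:-4,r3:8,r4:400
cycle 22: CDB Add2=396 // r0:Add1,r1:-20,r2:-4,r3:8,r4:400
cycle 23: - // r0:Add1,r1:-20,r2:-4,r3:8,r4:400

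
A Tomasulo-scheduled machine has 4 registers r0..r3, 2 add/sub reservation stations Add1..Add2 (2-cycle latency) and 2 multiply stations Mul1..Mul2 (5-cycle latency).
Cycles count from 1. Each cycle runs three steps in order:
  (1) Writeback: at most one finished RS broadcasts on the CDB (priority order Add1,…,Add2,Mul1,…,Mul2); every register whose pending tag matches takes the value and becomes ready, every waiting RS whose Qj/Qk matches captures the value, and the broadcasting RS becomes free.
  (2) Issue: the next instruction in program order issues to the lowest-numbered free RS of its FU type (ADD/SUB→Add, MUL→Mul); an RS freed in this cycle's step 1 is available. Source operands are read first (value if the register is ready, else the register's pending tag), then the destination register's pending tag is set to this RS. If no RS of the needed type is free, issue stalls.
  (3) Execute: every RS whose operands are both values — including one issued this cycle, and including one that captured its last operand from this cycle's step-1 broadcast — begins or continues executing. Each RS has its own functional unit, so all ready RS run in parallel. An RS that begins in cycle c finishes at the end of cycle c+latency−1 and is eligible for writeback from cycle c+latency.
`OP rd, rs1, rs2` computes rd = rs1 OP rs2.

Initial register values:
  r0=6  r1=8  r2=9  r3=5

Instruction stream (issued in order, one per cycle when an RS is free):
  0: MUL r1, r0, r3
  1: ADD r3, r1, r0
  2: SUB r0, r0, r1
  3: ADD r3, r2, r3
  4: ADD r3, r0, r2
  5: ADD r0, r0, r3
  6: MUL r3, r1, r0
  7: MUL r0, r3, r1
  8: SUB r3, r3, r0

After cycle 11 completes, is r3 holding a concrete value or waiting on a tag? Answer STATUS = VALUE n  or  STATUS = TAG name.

STATUS = TAG Mul1

  c1: issue MUL r1<-Mul1  regs: r0:6,r1:Mul1,r2:9,r3:5
  c2: issue ADD r3<-Add1  regs: r0:6,r1:Mul1,r2:9,r3:Add1
  c3: issue SUB r0<-Add2  regs: r0:Add2,r1:Mul1,r2:9,r3:Add1
  c4: stall  regs: r0:Add2,r1:Mul1,r2:9,r3:Add1
  c5: stall  regs: r0:Add2,r1:Mul1,r2:9,r3:Add1
  c6: CDB Mul1=30; stall  regs: r0:Add2,r1:30,r2:9,r3:Add1
  c7: stall  regs: r0:Add2,r1:30,r2:9,r3:Add1
  c8: CDB Add1=36; issue ADD r3<-Add1  regs: r0:Add2,r1:30,r2:9,r3:Add1
  c9: CDB Add2=-24; issue ADD r3<-Add2  regs: r0:-24,r1:30,r2:9,r3:Add2
  c10: CDB Add1=45; issue ADD r0<-Add1  regs: r0:Add1,r1:30,r2:9,r3:Add2
  c11: CDB Add2=-15; issue MUL r3<-Mul1  regs: r0:Add1,r1:30,r2:9,r3:Mul1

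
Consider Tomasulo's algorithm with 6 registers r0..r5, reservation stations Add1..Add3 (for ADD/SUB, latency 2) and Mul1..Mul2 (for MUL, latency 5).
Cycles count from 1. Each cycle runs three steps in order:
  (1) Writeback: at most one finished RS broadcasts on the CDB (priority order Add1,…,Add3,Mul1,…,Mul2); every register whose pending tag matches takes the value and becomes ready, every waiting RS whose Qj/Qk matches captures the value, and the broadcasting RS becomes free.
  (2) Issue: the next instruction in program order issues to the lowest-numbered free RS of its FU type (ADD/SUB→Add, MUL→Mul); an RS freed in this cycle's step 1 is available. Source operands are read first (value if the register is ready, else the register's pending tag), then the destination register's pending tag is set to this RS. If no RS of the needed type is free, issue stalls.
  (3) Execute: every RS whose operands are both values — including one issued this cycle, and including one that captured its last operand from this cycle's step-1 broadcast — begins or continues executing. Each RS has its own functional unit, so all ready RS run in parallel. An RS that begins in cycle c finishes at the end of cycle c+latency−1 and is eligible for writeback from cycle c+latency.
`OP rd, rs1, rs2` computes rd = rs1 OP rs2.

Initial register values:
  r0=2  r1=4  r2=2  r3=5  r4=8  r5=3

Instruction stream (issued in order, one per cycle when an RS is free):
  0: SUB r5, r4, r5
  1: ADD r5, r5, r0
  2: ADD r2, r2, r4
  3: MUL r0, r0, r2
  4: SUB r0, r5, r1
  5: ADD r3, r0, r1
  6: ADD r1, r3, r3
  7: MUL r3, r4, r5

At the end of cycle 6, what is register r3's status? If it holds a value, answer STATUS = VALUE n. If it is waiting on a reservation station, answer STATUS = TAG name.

STATUS = TAG Add2

c1: issue SUB r5<-Add1 | r0:2,r1:4,r2:2,r3:5,r4:8,r5:Add1
c2: issue ADD r5<-Add2 | r0:2,r1:4,r2:2,r3:5,r4:8,r5:Add2
c3: CDB Add1=5; issue ADD r2<-Add1 | r0:2,r1:4,r2:Add1,r3:5,r4:8,r5:Add2
c4: issue MUL r0<-Mul1 | r0:Mul1,r1:4,r2:Add1,r3:5,r4:8,r5:Add2
c5: CDB Add1=10; issue SUB r0<-Add1 | r0:Add1,r1:4,r2:10,r3:5,r4:8,r5:Add2
c6: CDB Add2=7; issue ADD r3<-Add2 | r0:Add1,r1:4,r2:10,r3:Add2,r4:8,r5:7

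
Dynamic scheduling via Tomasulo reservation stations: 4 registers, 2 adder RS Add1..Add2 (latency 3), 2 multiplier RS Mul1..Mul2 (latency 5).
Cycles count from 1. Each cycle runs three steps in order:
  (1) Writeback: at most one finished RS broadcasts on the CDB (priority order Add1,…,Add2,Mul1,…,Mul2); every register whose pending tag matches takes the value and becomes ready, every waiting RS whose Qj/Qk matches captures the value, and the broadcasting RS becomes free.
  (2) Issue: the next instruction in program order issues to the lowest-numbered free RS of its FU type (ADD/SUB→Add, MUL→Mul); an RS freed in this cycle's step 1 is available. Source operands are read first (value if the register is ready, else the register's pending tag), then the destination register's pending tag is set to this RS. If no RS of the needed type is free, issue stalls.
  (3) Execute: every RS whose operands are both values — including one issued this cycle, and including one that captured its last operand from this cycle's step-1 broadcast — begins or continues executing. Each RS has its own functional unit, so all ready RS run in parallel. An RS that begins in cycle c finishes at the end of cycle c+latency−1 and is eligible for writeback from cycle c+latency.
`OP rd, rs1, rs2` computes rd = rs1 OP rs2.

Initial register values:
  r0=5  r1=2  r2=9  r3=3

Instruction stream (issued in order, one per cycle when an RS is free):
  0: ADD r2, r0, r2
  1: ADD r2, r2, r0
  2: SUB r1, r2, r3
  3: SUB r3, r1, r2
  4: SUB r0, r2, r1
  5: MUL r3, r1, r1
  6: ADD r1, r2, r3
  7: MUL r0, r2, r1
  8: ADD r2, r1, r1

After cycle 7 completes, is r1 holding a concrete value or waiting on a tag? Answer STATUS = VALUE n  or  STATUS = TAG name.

c1: issue ADD r2<-Add1 | r0:5,r1:2,r2:Add1,r3:3
c2: issue ADD r2<-Add2 | r0:5,r1:2,r2:Add2,r3:3
c3: stall | r0:5,r1:2,r2:Add2,r3:3
c4: CDB Add1=14; issue SUB r1<-Add1 | r0:5,r1:Add1,r2:Add2,r3:3
c5: stall | r0:5,r1:Add1,r2:Add2,r3:3
c6: stall | r0:5,r1:Add1,r2:Add2,r3:3
c7: CDB Add2=19; issue SUB r3<-Add2 | r0:5,r1:Add1,r2:19,r3:Add2

STATUS = TAG Add1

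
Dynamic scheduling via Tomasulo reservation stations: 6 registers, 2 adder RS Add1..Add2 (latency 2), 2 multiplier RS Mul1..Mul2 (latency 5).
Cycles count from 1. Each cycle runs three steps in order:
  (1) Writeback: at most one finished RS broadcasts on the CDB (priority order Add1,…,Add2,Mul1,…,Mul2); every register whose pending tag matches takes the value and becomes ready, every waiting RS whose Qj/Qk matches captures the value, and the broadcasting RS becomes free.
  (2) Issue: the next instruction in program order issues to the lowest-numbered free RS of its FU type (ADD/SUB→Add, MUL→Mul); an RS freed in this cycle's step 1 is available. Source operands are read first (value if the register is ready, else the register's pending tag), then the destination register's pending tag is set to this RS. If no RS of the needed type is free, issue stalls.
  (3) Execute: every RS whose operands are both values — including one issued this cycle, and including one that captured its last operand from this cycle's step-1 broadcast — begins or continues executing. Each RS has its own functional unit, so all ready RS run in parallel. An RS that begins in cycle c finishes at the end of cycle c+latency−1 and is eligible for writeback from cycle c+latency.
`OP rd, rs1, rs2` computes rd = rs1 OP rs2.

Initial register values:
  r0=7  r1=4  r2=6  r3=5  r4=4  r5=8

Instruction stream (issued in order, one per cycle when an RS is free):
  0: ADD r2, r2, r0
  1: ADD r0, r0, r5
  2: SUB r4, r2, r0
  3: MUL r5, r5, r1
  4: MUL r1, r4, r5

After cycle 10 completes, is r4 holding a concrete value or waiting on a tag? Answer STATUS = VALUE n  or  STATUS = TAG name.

STATUS = VALUE -2

c1: issue ADD r2<-Add1 | r0:7,r1:4,r2:Add1,r3:5,r4:4,r5:8
c2: issue ADD r0<-Add2 | r0:Add2,r1:4,r2:Add1,r3:5,r4:4,r5:8
c3: CDB Add1=13; issue SUB r4<-Add1 | r0:Add2,r1:4,r2:13,r3:5,r4:Add1,r5:8
c4: CDB Add2=15; issue MUL r5<-Mul1 | r0:15,r1:4,r2:13,r3:5,r4:Add1,r5:Mul1
c5: issue MUL r1<-Mul2 | r0:15,r1:Mul2,r2:13,r3:5,r4:Add1,r5:Mul1
c6: CDB Add1=-2 | r0:15,r1:Mul2,r2:13,r3:5,r4:-2,r5:Mul1
c7: - | r0:15,r1:Mul2,r2:13,r3:5,r4:-2,r5:Mul1
c8: - | r0:15,r1:Mul2,r2:13,r3:5,r4:-2,r5:Mul1
c9: CDB Mul1=32 | r0:15,r1:Mul2,r2:13,r3:5,r4:-2,r5:32
c10: - | r0:15,r1:Mul2,r2:13,r3:5,r4:-2,r5:32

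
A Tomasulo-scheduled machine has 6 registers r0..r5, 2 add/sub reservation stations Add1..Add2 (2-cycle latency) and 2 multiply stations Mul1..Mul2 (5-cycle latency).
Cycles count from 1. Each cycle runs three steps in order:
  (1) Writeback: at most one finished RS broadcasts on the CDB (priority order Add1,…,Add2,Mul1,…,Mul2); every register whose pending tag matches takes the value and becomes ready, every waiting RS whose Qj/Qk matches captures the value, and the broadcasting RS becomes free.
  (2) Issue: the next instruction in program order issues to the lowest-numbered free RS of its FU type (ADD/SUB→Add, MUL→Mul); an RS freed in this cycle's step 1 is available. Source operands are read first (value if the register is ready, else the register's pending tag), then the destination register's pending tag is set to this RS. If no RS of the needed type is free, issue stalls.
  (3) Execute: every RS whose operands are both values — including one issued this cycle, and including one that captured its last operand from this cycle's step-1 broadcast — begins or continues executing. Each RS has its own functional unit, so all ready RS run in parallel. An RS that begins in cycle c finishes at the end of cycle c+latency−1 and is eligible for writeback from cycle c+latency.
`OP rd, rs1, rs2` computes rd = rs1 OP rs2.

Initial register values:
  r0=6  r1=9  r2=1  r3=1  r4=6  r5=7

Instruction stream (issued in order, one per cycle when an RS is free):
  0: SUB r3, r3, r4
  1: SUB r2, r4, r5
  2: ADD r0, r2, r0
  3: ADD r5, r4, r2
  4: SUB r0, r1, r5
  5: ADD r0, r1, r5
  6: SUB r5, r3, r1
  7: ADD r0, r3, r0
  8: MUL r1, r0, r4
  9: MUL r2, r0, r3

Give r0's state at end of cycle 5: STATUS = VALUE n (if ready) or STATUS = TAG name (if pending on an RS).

STATUS = TAG Add1

cycle 1: issue SUB r3<-Add1 // r0:6,r1:9,r2:1,r3:Add1,r4:6,r5:7
cycle 2: issue SUB r2<-Add2 // r0:6,r1:9,r2:Add2,r3:Add1,r4:6,r5:7
cycle 3: CDB Add1=-5; issue ADD r0<-Add1 // r0:Add1,r1:9,r2:Add2,r3:-5,r4:6,r5:7
cycle 4: CDB Add2=-1; issue ADD r5<-Add2 // r0:Add1,r1:9,r2:-1,r3:-5,r4:6,r5:Add2
cycle 5: stall // r0:Add1,r1:9,r2:-1,r3:-5,r4:6,r5:Add2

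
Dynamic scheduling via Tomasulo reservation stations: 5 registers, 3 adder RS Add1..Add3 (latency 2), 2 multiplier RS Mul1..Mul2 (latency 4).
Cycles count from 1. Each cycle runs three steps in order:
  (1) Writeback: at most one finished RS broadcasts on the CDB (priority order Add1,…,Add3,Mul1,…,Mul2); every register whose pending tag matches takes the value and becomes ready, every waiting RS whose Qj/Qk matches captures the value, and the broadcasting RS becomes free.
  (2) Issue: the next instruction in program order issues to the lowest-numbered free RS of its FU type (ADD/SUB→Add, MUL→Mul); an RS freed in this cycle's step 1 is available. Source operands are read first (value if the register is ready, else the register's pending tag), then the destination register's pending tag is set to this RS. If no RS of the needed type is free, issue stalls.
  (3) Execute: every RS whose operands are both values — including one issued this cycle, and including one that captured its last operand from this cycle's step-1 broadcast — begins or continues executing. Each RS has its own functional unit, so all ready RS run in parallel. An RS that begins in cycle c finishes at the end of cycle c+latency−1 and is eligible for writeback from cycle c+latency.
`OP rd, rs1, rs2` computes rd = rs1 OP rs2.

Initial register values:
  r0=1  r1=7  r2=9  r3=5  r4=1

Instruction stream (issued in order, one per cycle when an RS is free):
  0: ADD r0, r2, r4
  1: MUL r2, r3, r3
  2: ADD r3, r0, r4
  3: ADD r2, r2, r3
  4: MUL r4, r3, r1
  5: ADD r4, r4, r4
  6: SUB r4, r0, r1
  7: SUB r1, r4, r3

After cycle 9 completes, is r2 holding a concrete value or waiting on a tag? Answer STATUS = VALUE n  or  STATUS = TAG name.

cycle 1: issue ADD r0<-Add1 // r0:Add1,r1:7,r2:9,r3:5,r4:1
cycle 2: issue MUL r2<-Mul1 // r0:Add1,r1:7,r2:Mul1,r3:5,r4:1
cycle 3: CDB Add1=10; issue ADD r3<-Add1 // r0:10,r1:7,r2:Mul1,r3:Add1,r4:1
cycle 4: issue ADD r2<-Add2 // r0:10,r1:7,r2:Add2,r3:Add1,r4:1
cycle 5: CDB Add1=11; issue MUL r4<-Mul2 // r0:10,r1:7,r2:Add2,r3:11,r4:Mul2
cycle 6: CDB Mul1=25; issue ADD r4<-Add1 // r0:10,r1:7,r2:Add2,r3:11,r4:Add1
cycle 7: issue SUB r4<-Add3 // r0:10,r1:7,r2:Add2,r3:11,r4:Add3
cycle 8: CDB Add2=36; issue SUB r1<-Add2 // r0:10,r1:Add2,r2:36,r3:11,r4:Add3
cycle 9: CDB Add3=3 // r0:10,r1:Add2,r2:36,r3:11,r4:3

STATUS = VALUE 36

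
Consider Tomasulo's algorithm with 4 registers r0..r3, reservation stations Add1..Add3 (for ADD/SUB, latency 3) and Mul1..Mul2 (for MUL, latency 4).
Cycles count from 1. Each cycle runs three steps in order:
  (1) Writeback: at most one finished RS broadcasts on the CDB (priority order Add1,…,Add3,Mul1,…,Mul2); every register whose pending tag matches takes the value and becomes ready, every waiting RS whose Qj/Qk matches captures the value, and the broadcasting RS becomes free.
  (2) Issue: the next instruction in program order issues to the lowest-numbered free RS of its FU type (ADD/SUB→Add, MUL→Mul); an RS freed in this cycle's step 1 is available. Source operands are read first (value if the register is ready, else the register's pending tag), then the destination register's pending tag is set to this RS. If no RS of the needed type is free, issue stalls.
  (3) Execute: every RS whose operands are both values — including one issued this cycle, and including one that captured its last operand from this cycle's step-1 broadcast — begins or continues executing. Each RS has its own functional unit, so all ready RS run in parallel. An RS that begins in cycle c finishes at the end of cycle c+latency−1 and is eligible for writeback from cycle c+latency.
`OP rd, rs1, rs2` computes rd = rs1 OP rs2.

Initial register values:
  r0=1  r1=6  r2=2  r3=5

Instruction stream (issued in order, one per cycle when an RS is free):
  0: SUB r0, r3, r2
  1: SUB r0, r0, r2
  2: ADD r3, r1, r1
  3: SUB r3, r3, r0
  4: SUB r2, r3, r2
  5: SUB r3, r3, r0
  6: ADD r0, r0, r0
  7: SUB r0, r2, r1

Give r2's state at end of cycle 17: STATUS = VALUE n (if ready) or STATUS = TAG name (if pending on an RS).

STATUS = VALUE 9

c1: issue SUB r0<-Add1 | r0:Add1,r1:6,r2:2,r3:5
c2: issue SUB r0<-Add2 | r0:Add2,r1:6,r2:2,r3:5
c3: issue ADD r3<-Add3 | r0:Add2,r1:6,r2:2,r3:Add3
c4: CDB Add1=3; issue SUB r3<-Add1 | r0:Add2,r1:6,r2:2,r3:Add1
c5: stall | r0:Add2,r1:6,r2:2,r3:Add1
c6: CDB Add3=12; issue SUB r2<-Add3 | r0:Add2,r1:6,r2:Add3,r3:Add1
c7: CDB Add2=1; issue SUB r3<-Add2 | r0:1,r1:6,r2:Add3,r3:Add2
c8: stall | r0:1,r1:6,r2:Add3,r3:Add2
c9: stall | r0:1,r1:6,r2:Add3,r3:Add2
c10: CDB Add1=11; issue ADD r0<-Add1 | r0:Add1,r1:6,r2:Add3,r3:Add2
c11: stall | r0:Add1,r1:6,r2:Add3,r3:Add2
c12: stall | r0:Add1,r1:6,r2:Add3,r3:Add2
c13: CDB Add1=2; issue SUB r0<-Add1 | r0:Add1,r1:6,r2:Add3,r3:Add2
c14: CDB Add2=10 | r0:Add1,r1:6,r2:Add3,r3:10
c15: CDB Add3=9 | r0:Add1,r1:6,r2:9,r3:10
c16: - | r0:Add1,r1:6,r2:9,r3:10
c17: - | r0:Add1,r1:6,r2:9,r3:10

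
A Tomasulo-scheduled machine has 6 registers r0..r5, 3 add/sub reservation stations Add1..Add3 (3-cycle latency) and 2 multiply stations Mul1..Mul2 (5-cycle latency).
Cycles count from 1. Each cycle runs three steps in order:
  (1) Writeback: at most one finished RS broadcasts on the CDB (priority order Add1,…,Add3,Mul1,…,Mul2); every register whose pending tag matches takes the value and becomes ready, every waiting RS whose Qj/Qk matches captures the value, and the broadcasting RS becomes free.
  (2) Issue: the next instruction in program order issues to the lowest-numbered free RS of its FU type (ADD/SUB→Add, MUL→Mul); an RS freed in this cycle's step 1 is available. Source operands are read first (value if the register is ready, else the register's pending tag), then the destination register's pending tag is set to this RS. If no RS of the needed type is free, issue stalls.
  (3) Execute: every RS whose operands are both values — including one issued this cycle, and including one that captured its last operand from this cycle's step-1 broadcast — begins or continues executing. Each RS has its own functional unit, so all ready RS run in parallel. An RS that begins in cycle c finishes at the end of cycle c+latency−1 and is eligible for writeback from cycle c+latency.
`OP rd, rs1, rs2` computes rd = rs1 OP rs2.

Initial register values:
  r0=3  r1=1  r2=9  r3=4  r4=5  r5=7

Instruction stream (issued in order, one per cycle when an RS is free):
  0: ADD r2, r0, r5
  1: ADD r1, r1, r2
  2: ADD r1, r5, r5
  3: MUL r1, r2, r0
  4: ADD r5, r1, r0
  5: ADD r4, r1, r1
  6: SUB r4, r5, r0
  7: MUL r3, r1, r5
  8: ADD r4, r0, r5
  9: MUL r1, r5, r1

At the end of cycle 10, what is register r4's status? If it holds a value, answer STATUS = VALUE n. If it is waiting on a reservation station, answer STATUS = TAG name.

STATUS = TAG Add2

c1: issue ADD r2<-Add1 | r0:3,r1:1,r2:Add1,r3:4,r4:5,r5:7
c2: issue ADD r1<-Add2 | r0:3,r1:Add2,r2:Add1,r3:4,r4:5,r5:7
c3: issue ADD r1<-Add3 | r0:3,r1:Add3,r2:Add1,r3:4,r4:5,r5:7
c4: CDB Add1=10; issue MUL r1<-Mul1 | r0:3,r1:Mul1,r2:10,r3:4,r4:5,r5:7
c5: issue ADD r5<-Add1 | r0:3,r1:Mul1,r2:10,r3:4,r4:5,r5:Add1
c6: CDB Add3=14; issue ADD r4<-Add3 | r0:3,r1:Mul1,r2:10,r3:4,r4:Add3,r5:Add1
c7: CDB Add2=11; issue SUB r4<-Add2 | r0:3,r1:Mul1,r2:10,r3:4,r4:Add2,r5:Add1
c8: issue MUL r3<-Mul2 | r0:3,r1:Mul1,r2:10,r3:Mul2,r4:Add2,r5:Add1
c9: CDB Mul1=30; stall | r0:3,r1:30,r2:10,r3:Mul2,r4:Add2,r5:Add1
c10: stall | r0:3,r1:30,r2:10,r3:Mul2,r4:Add2,r5:Add1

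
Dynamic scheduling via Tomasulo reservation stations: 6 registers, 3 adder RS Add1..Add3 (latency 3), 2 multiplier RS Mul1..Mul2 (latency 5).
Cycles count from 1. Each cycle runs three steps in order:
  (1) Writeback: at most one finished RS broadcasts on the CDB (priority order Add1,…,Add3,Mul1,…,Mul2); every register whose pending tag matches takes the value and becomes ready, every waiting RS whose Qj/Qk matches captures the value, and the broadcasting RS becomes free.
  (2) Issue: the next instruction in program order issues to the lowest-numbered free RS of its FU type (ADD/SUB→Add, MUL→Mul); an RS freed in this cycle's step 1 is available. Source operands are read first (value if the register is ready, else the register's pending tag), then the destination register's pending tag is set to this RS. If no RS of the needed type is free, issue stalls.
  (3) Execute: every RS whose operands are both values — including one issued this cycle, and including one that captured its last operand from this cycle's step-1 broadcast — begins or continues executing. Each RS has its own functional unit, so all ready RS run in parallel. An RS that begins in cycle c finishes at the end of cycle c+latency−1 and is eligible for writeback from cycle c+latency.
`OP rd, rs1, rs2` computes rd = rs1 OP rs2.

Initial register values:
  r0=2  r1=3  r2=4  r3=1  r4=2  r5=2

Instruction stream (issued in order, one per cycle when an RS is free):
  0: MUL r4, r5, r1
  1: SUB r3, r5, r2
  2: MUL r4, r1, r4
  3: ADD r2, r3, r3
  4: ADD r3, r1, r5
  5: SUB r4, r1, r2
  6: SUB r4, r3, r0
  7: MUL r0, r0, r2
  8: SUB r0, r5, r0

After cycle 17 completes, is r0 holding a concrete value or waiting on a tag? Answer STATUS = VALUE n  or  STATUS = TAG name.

cycle 1: issue MUL r4<-Mul1 // r0:2,r1:3,r2:4,r3:1,r4:Mul1,r5:2
cycle 2: issue SUB r3<-Add1 // r0:2,r1:3,r2:4,r3:Add1,r4:Mul1,r5:2
cycle 3: issue MUL r4<-Mul2 // r0:2,r1:3,r2:4,r3:Add1,r4:Mul2,r5:2
cycle 4: issue ADD r2<-Add2 // r0:2,r1:3,r2:Add2,r3:Add1,r4:Mul2,r5:2
cycle 5: CDB Add1=-2; issue ADD r3<-Add1 // r0:2,r1:3,r2:Add2,r3:Add1,r4:Mul2,r5:2
cycle 6: CDB Mul1=6; issue SUB r4<-Add3 // r0:2,r1:3,r2:Add2,r3:Add1,r4:Add3,r5:2
cycle 7: stall // r0:2,r1:3,r2:Add2,r3:Add1,r4:Add3,r5:2
cycle 8: CDB Add1=5; issue SUB r4<-Add1 // r0:2,r1:3,r2:Add2,r3:5,r4:Add1,r5:2
cycle 9: CDB Add2=-4; issue MUL r0<-Mul1 // r0:Mul1,r1:3,r2:-4,r3:5,r4:Add1,r5:2
cycle 10: issue SUB r0<-Add2 // r0:Add2,r1:3,r2:-4,r3:5,r4:Add1,r5:2
cycle 11: CDB Add1=3 // r0:Add2,r1:3,r2:-4,r3:5,r4:3,r5:2
cycle 12: CDB Add3=7 // r0:Add2,r1:3,r2:-4,r3:5,r4:3,r5:2
cycle 13: CDB Mul2=18 // r0:Add2,r1:3,r2:-4,r3:5,r4:3,r5:2
cycle 14: CDB Mul1=-8 // r0:Add2,r1:3,r2:-4,r3:5,r4:3,r5:2
cycle 15: - // r0:Add2,r1:3,r2:-4,r3:5,r4:3,r5:2
cycle 16: - // r0:Add2,r1:3,r2:-4,r3:5,r4:3,r5:2
cycle 17: CDB Add2=10 // r0:10,r1:3,r2:-4,r3:5,r4:3,r5:2

STATUS = VALUE 10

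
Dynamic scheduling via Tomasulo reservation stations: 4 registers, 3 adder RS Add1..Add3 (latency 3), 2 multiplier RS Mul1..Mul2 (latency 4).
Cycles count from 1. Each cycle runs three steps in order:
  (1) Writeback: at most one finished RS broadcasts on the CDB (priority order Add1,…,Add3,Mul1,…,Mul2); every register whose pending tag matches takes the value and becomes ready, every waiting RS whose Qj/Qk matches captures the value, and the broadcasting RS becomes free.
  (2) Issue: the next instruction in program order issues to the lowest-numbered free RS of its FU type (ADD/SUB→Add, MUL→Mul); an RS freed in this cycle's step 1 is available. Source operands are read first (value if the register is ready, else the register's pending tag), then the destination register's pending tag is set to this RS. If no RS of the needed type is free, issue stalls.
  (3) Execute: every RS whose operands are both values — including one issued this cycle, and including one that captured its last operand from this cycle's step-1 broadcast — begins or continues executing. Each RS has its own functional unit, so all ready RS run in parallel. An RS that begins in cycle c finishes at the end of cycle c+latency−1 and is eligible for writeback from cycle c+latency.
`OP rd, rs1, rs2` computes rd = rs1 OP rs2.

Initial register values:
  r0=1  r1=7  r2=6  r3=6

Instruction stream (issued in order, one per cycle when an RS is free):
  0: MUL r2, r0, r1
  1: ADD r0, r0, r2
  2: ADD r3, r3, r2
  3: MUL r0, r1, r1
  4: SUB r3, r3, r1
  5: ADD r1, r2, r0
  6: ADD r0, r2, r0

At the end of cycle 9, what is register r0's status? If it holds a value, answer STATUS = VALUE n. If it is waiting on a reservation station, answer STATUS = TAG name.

  c1: issue MUL r2<-Mul1  regs: r0:1,r1:7,r2:Mul1,r3:6
  c2: issue ADD r0<-Add1  regs: r0:Add1,r1:7,r2:Mul1,r3:6
  c3: issue ADD r3<-Add2  regs: r0:Add1,r1:7,r2:Mul1,r3:Add2
  c4: issue MUL r0<-Mul2  regs: r0:Mul2,r1:7,r2:Mul1,r3:Add2
  c5: CDB Mul1=7; issue SUB r3<-Add3  regs: r0:Mul2,r1:7,r2:7,r3:Add3
  c6: stall  regs: r0:Mul2,r1:7,r2:7,r3:Add3
  c7: stall  regs: r0:Mul2,r1:7,r2:7,r3:Add3
  c8: CDB Add1=8; issue ADD r1<-Add1  regs: r0:Mul2,r1:Add1,r2:7,r3:Add3
  c9: CDB Add2=13; issue ADD r0<-Add2  regs: r0:Add2,r1:Add1,r2:7,r3:Add3

STATUS = TAG Add2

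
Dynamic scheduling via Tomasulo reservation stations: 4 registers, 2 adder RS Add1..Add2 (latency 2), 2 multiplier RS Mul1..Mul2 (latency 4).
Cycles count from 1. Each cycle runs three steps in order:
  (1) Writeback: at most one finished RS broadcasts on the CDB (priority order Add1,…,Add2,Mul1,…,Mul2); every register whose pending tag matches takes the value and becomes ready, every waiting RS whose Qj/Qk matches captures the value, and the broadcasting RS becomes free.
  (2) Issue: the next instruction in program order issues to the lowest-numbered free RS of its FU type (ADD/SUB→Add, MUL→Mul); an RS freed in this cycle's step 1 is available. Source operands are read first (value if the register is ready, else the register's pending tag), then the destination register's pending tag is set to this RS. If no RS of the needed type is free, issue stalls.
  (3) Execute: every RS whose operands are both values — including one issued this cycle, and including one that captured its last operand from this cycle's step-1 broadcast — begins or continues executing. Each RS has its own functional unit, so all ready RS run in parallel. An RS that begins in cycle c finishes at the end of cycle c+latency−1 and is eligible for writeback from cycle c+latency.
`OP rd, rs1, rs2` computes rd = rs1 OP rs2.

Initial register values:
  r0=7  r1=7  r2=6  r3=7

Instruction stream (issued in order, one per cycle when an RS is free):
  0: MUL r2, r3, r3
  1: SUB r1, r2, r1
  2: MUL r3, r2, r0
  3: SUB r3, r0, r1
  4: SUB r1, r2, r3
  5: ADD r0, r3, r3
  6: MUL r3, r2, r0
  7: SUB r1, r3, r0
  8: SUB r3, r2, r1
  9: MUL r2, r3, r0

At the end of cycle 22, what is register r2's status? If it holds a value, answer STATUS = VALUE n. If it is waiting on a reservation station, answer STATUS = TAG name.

STATUS = TAG Mul2

c1: issue MUL r2<-Mul1 | r0:7,r1:7,r2:Mul1,r3:7
c2: issue SUB r1<-Add1 | r0:7,r1:Add1,r2:Mul1,r3:7
c3: issue MUL r3<-Mul2 | r0:7,r1:Add1,r2:Mul1,r3:Mul2
c4: issue SUB r3<-Add2 | r0:7,r1:Add1,r2:Mul1,r3:Add2
c5: CDB Mul1=49; stall | r0:7,r1:Add1,r2:49,r3:Add2
c6: stall | r0:7,r1:Add1,r2:49,r3:Add2
c7: CDB Add1=42; issue SUB r1<-Add1 | r0:7,r1:Add1,r2:49,r3:Add2
c8: stall | r0:7,r1:Add1,r2:49,r3:Add2
c9: CDB Add2=-35; issue ADD r0<-Add2 | r0:Add2,r1:Add1,r2:49,r3:-35
c10: CDB Mul2=343; issue MUL r3<-Mul1 | r0:Add2,r1:Add1,r2:49,r3:Mul1
c11: CDB Add1=84; issue SUB r1<-Add1 | r0:Add2,r1:Add1,r2:49,r3:Mul1
c12: CDB Add2=-70; issue SUB r3<-Add2 | r0:-70,r1:Add1,r2:49,r3:Add2
c13: issue MUL r2<-Mul2 | r0:-70,r1:Add1,r2:Mul2,r3:Add2
c14: - | r0:-70,r1:Add1,r2:Mul2,r3:Add2
c15: - | r0:-70,r1:Add1,r2:Mul2,r3:Add2
c16: CDB Mul1=-3430 | r0:-70,r1:Add1,r2:Mul2,r3:Add2
c17: - | r0:-70,r1:Add1,r2:Mul2,r3:Add2
c18: CDB Add1=-3360 | r0:-70,r1:-3360,r2:Mul2,r3:Add2
c19: - | r0:-70,r1:-3360,r2:Mul2,r3:Add2
c20: CDB Add2=3409 | r0:-70,r1:-3360,r2:Mul2,r3:3409
c21: - | r0:-70,r1:-3360,r2:Mul2,r3:3409
c22: - | r0:-70,r1:-3360,r2:Mul2,r3:3409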